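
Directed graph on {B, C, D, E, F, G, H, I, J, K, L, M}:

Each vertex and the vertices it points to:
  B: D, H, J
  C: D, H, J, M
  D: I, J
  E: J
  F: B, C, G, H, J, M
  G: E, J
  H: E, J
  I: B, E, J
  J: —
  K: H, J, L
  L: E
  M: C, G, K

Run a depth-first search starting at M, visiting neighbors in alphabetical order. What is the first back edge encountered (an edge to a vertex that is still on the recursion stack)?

DFS from M (visiting neighbors in alphabetical order); mark gray on enter, black on exit:
M gray
  C gray
    D gray
      I gray
        B gray
          B→D: D is gray → back edge
First back edge: B → D.

B->D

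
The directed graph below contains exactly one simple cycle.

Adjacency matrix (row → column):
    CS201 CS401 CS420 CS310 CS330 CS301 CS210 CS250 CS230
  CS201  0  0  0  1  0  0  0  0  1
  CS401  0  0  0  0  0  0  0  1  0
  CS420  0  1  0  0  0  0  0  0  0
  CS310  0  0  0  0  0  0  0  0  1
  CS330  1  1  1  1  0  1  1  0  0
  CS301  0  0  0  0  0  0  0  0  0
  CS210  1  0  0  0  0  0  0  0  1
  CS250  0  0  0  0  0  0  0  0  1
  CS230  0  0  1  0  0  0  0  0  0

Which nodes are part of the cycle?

DFS with gray/black marking from CS401:
CS401 gray
  CS250 gray
    CS230 gray
      CS420 gray
        CS420→CS401: CS401 is gray → back edge
Back edge closes the cycle CS401 → CS250 → CS230 → CS420 → CS401; its vertices are {CS230, CS250, CS401, CS420}.

CS230, CS250, CS401, CS420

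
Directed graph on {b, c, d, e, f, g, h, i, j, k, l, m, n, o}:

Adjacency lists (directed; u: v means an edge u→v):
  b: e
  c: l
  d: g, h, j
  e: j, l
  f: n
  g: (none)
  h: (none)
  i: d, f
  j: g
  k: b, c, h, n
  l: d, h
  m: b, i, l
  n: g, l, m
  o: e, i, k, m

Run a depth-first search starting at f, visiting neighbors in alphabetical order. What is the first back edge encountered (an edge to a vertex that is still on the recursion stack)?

i→f

DFS from f (visiting neighbors in alphabetical order); mark gray on enter, black on exit:
f gray
  n gray
    g gray
    g black
    l gray
      d gray
        d→g: g black — skip
        h gray
        h black
        j gray
          j→g: g black — skip
        j black
      d black
      l→h: h black — skip
    l black
    m gray
      b gray
        e gray
          e→j: j black — skip
          e→l: l black — skip
        e black
      b black
      i gray
        i→d: d black — skip
        i→f: f is gray → back edge
First back edge: i → f.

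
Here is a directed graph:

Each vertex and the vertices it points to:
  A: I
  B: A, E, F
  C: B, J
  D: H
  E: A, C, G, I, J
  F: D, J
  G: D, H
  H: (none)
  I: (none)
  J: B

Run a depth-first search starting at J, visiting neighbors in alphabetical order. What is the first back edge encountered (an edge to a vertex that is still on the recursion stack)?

C→B

DFS from J (visiting neighbors in alphabetical order); mark gray on enter, black on exit:
J gray
  B gray
    A gray
      I gray
      I black
    A black
    E gray
      E→A: A black — skip
      C gray
        C→B: B is gray → back edge
First back edge: C → B.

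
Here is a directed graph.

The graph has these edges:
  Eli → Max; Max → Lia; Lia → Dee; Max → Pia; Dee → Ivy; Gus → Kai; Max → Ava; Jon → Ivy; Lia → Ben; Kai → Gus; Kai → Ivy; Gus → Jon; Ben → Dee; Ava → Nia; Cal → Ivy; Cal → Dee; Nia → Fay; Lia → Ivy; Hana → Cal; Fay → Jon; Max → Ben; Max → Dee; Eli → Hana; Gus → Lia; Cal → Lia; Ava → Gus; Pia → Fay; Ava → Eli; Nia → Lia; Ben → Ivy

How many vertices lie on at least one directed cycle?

5

A vertex is on a directed cycle iff it belongs to a strongly connected component of size ≥ 2 (or has a self-loop).
The vertices on cycles are {Ava, Eli, Gus, Kai, Max} — 5 in total.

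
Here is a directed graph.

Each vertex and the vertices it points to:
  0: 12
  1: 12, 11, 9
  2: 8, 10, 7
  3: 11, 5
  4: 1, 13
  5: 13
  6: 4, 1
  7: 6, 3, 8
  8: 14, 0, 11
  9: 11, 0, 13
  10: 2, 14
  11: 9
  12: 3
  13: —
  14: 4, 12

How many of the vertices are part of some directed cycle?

7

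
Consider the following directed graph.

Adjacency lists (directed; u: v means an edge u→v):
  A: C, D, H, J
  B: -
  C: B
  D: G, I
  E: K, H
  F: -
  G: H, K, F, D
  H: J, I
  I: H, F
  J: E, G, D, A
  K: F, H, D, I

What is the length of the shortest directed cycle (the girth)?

2

For each vertex v, BFS finds the shortest path from v back to v.
The shortest such closed walk is J → A → J, length 2.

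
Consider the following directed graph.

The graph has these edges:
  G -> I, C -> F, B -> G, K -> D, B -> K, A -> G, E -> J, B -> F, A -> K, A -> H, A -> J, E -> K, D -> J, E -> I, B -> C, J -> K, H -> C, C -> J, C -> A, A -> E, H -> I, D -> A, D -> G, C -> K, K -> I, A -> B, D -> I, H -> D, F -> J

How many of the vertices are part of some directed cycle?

A vertex is on a directed cycle iff it belongs to a strongly connected component of size ≥ 2 (or has a self-loop).
The vertices on cycles are {A, B, C, D, E, F, H, J, K} — 9 in total.

9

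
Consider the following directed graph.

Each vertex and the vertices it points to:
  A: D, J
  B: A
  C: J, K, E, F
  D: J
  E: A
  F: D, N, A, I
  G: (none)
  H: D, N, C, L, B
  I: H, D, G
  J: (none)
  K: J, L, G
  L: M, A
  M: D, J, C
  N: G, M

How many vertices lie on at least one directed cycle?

8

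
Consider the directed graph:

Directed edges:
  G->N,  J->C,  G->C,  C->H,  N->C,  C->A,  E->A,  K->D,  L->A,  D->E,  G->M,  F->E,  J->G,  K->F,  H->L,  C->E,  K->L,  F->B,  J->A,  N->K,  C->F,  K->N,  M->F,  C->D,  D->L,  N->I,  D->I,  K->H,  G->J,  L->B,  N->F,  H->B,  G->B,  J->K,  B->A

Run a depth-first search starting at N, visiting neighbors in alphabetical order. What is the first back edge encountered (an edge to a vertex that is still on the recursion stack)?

DFS from N (visiting neighbors in alphabetical order); mark gray on enter, black on exit:
N gray
  C gray
    A gray
    A black
    D gray
      E gray
        E→A: A black — skip
      E black
      I gray
      I black
      L gray
        L→A: A black — skip
        B gray
          B→A: A black — skip
        B black
      L black
    D black
    C→E: E black — skip
    F gray
      F→B: B black — skip
      F→E: E black — skip
    F black
    H gray
      H→B: B black — skip
      H→L: L black — skip
    H black
  C black
  N→F: F black — skip
  N→I: I black — skip
  K gray
    K→D: D black — skip
    K→F: F black — skip
    K→H: H black — skip
    K→L: L black — skip
    K→N: N is gray → back edge
First back edge: K → N.

K→N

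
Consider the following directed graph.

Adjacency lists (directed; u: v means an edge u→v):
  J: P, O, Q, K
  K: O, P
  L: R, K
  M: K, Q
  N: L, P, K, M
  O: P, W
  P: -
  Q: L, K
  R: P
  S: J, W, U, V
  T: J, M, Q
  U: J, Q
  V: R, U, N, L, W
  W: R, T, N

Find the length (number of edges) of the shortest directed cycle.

4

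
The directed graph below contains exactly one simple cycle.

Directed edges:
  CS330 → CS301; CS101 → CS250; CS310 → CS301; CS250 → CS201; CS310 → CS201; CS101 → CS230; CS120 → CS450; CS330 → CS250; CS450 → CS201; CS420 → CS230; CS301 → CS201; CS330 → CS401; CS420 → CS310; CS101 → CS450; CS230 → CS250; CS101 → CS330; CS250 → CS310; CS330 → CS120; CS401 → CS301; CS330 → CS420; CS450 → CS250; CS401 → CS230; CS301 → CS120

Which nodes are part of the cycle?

DFS with gray/black marking from CS120:
CS120 gray
  CS450 gray
    CS250 gray
      CS310 gray
        CS301 gray
          CS301→CS120: CS120 is gray → back edge
Back edge closes the cycle CS120 → CS450 → CS250 → CS310 → CS301 → CS120; its vertices are {CS120, CS250, CS301, CS310, CS450}.

CS120, CS250, CS301, CS310, CS450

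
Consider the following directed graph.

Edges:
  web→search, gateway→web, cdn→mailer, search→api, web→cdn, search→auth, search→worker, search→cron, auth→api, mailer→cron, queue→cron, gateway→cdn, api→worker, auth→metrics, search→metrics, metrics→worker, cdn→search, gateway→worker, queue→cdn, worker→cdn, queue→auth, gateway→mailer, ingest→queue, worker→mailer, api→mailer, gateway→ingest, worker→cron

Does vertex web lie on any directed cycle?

web lies on a cycle iff there is a path from web back to itself.
Exploring from web, it never reaches itself; equivalently, its strongly connected component is a singleton.

No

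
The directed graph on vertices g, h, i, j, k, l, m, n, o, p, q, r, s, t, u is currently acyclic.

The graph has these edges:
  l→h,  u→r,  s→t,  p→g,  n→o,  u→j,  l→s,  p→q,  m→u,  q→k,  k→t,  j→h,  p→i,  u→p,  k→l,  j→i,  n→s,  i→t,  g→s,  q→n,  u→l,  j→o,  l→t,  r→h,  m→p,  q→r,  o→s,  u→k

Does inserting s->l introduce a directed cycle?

Yes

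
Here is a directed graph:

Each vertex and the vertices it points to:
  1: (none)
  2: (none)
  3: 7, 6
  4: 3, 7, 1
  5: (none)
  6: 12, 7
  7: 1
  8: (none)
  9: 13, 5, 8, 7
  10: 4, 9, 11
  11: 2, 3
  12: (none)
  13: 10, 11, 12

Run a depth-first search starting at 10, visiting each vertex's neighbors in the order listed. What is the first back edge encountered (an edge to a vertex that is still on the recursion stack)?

13→10

DFS from 10 (visiting each vertex's neighbors in the order listed); mark gray on enter, black on exit:
10 gray
  4 gray
    3 gray
      7 gray
        1 gray
        1 black
      7 black
      6 gray
        12 gray
        12 black
        6→7: 7 black — skip
      6 black
    3 black
    4→7: 7 black — skip
    4→1: 1 black — skip
  4 black
  9 gray
    13 gray
      13→10: 10 is gray → back edge
First back edge: 13 → 10.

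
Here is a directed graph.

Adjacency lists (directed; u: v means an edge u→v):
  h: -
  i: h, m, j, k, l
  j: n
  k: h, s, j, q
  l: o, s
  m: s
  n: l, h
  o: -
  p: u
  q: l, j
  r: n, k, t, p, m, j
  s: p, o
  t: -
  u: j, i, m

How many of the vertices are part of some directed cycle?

A vertex is on a directed cycle iff it belongs to a strongly connected component of size ≥ 2 (or has a self-loop).
The vertices on cycles are {i, j, k, l, m, n, p, q, s, u} — 10 in total.

10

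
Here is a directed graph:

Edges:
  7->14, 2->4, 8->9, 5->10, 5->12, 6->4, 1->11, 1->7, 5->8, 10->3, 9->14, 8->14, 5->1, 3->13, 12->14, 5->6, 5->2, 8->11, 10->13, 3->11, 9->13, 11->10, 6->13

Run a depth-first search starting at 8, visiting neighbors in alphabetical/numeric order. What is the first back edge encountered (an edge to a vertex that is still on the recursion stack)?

3->11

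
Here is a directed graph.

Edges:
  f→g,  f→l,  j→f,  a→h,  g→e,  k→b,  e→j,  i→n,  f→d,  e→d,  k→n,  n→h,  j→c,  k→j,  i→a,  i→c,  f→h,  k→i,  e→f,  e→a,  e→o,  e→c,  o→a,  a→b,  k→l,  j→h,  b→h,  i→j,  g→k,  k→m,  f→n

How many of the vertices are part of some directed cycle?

A vertex is on a directed cycle iff it belongs to a strongly connected component of size ≥ 2 (or has a self-loop).
The vertices on cycles are {e, f, g, i, j, k} — 6 in total.

6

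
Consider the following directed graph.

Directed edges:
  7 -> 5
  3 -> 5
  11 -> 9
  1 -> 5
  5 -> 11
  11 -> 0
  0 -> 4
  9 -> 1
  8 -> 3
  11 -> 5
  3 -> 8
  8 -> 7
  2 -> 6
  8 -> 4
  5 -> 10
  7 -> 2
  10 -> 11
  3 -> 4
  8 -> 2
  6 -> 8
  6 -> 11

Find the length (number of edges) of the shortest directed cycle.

2

For each vertex v, BFS finds the shortest path from v back to v.
The shortest such closed walk is 11 → 5 → 11, length 2.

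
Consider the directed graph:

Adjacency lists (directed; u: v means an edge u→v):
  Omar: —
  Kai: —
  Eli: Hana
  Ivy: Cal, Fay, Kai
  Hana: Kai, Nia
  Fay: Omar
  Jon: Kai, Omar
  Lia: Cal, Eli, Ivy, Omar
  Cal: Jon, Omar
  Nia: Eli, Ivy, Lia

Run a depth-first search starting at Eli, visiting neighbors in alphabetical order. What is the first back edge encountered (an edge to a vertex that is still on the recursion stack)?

DFS from Eli (visiting neighbors in alphabetical order); mark gray on enter, black on exit:
Eli gray
  Hana gray
    Kai gray
    Kai black
    Nia gray
      Nia→Eli: Eli is gray → back edge
First back edge: Nia → Eli.

Nia->Eli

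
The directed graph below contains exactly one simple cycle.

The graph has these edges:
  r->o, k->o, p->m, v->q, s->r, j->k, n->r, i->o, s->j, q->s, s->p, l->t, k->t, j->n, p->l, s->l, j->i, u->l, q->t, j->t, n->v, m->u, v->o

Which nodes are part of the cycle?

j, n, q, s, v

DFS with gray/black marking from s:
s gray
  p gray
    l gray
      t gray
      t black
    l black
    m gray
      u gray
        u→l: l black — skip
      u black
    m black
  p black
  s→l: l black — skip
  j gray
    n gray
      r gray
        o gray
        o black
      r black
      v gray
        v→o: o black — skip
        q gray
          q→s: s is gray → back edge
Back edge closes the cycle s → j → n → v → q → s; its vertices are {j, n, q, s, v}.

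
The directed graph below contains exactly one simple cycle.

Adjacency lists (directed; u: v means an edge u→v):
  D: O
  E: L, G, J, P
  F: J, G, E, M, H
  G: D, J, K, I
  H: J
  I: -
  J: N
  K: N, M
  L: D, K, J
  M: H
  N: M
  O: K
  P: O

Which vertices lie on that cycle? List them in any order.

DFS with gray/black marking from H:
H gray
  J gray
    N gray
      M gray
        M→H: H is gray → back edge
Back edge closes the cycle H → J → N → M → H; its vertices are {H, J, M, N}.

H, J, M, N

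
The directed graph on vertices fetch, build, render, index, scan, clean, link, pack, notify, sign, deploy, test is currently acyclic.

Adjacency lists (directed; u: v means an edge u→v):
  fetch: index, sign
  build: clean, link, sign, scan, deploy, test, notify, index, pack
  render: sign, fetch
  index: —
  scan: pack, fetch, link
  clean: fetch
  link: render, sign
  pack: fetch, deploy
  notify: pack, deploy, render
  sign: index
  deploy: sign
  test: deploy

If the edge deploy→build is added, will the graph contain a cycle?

Adding deploy→build creates a cycle iff build can already reach deploy.
Path from build: build → deploy.
So build → … → deploy → build is a cycle.

Yes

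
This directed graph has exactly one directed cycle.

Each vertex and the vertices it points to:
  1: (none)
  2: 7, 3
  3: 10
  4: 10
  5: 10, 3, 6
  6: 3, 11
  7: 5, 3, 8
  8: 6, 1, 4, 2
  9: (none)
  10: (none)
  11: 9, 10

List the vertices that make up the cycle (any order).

2, 7, 8

DFS with gray/black marking from 7:
7 gray
  5 gray
    10 gray
    10 black
    3 gray
      3→10: 10 black — skip
    3 black
    6 gray
      6→3: 3 black — skip
      11 gray
        9 gray
        9 black
        11→10: 10 black — skip
      11 black
    6 black
  5 black
  7→3: 3 black — skip
  8 gray
    8→6: 6 black — skip
    1 gray
    1 black
    4 gray
      4→10: 10 black — skip
    4 black
    2 gray
      2→7: 7 is gray → back edge
Back edge closes the cycle 7 → 8 → 2 → 7; its vertices are {2, 7, 8}.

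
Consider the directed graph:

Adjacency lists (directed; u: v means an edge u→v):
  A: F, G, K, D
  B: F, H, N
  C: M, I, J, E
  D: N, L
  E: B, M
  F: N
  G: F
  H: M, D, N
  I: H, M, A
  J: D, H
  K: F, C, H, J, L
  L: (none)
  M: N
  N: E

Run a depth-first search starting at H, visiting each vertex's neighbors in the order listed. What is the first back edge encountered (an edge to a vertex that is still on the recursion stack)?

F->N

DFS from H (visiting each vertex's neighbors in the order listed); mark gray on enter, black on exit:
H gray
  M gray
    N gray
      E gray
        B gray
          F gray
            F→N: N is gray → back edge
First back edge: F → N.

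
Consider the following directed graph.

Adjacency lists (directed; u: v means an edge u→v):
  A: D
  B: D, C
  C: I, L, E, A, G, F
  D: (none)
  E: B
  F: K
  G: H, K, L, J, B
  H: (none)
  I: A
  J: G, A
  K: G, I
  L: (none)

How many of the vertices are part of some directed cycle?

A vertex is on a directed cycle iff it belongs to a strongly connected component of size ≥ 2 (or has a self-loop).
The vertices on cycles are {B, C, E, F, G, J, K} — 7 in total.

7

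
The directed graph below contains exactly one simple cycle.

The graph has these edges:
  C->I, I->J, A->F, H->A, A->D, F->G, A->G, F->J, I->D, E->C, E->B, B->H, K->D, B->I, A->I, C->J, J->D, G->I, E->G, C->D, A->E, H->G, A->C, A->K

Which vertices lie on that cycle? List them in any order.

A, B, E, H

DFS with gray/black marking from A:
A gray
  K gray
    D gray
    D black
  K black
  G gray
    I gray
      I→D: D black — skip
      J gray
        J→D: D black — skip
      J black
    I black
  G black
  E gray
    C gray
      C→I: I black — skip
      C→J: J black — skip
      C→D: D black — skip
    C black
    E→G: G black — skip
    B gray
      B→I: I black — skip
      H gray
        H→G: G black — skip
        H→A: A is gray → back edge
Back edge closes the cycle A → E → B → H → A; its vertices are {A, B, E, H}.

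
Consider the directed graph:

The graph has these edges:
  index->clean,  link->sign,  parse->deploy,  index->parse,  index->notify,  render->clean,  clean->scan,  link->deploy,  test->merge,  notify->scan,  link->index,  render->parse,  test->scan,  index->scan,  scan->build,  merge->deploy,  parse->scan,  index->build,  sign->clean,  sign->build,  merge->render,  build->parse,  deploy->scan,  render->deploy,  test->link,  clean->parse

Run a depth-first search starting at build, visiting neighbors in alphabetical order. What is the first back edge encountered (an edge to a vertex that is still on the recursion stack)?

scan→build

DFS from build (visiting neighbors in alphabetical order); mark gray on enter, black on exit:
build gray
  parse gray
    deploy gray
      scan gray
        scan→build: build is gray → back edge
First back edge: scan → build.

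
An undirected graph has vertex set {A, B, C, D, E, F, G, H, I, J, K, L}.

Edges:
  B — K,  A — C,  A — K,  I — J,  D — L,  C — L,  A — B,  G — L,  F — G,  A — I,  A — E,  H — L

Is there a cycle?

DFS, tracking each vertex's parent; an edge to a visited non-parent vertex closes a cycle.
Start from E:
visit E (parent –)
  visit A (parent E)
    visit B (parent A)
      visit K (parent B)
        K–B: parent, skip
        K–A: A visited and ≠ parent → cycle
Cycle: A – B – K – A.

Yes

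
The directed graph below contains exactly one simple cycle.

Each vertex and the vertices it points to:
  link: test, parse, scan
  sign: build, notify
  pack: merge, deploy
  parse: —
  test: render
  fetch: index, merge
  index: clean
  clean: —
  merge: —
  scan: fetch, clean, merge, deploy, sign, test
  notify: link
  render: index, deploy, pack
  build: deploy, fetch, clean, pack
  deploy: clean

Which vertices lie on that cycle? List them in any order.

DFS with gray/black marking from sign:
sign gray
  build gray
    deploy gray
      clean gray
      clean black
    deploy black
    fetch gray
      index gray
        index→clean: clean black — skip
      index black
      merge gray
      merge black
    fetch black
    build→clean: clean black — skip
    pack gray
      pack→merge: merge black — skip
      pack→deploy: deploy black — skip
    pack black
  build black
  notify gray
    link gray
      test gray
        render gray
          render→index: index black — skip
          render→deploy: deploy black — skip
          render→pack: pack black — skip
        render black
      test black
      parse gray
      parse black
      scan gray
        scan→fetch: fetch black — skip
        scan→clean: clean black — skip
        scan→merge: merge black — skip
        scan→deploy: deploy black — skip
        scan→sign: sign is gray → back edge
Back edge closes the cycle sign → notify → link → scan → sign; its vertices are {link, scan, sign, notify}.

link, scan, sign, notify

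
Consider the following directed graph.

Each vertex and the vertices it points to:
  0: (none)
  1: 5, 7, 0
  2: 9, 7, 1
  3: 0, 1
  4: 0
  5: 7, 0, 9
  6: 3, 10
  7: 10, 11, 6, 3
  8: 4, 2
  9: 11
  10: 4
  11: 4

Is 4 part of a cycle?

No

4 lies on a cycle iff there is a path from 4 back to itself.
Exploring from 4, it never reaches itself; equivalently, its strongly connected component is a singleton.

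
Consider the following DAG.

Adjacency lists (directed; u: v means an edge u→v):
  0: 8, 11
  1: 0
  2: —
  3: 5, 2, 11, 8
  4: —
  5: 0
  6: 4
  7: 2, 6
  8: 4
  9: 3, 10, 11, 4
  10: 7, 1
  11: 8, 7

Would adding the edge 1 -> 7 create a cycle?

Adding 1→7 creates a cycle iff 7 can already reach 1.
Explore from 7: no path reaches 1. The graph stays acyclic.

No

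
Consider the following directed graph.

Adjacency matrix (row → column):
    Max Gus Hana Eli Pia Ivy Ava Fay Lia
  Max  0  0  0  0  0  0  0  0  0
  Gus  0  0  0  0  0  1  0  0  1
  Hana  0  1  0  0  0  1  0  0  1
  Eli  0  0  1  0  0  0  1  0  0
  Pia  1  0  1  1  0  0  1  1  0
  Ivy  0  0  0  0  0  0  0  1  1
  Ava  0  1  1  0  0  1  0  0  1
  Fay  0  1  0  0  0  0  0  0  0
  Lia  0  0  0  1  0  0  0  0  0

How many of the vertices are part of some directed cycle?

7

A vertex is on a directed cycle iff it belongs to a strongly connected component of size ≥ 2 (or has a self-loop).
The vertices on cycles are {Ava, Eli, Fay, Gus, Ivy, Lia, Hana} — 7 in total.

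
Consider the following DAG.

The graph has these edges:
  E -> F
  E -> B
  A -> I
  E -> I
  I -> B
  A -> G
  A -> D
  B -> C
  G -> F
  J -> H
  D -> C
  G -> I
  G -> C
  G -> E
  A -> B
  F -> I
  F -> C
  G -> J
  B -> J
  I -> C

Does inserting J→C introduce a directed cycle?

No

Adding J→C creates a cycle iff C can already reach J.
Explore from C: no path reaches J. The graph stays acyclic.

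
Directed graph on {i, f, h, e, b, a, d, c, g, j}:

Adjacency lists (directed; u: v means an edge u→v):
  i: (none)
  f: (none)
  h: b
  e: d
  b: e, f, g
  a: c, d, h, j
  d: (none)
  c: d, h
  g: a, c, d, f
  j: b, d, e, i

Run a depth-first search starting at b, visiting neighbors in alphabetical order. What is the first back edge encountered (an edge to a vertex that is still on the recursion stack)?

h→b

DFS from b (visiting neighbors in alphabetical order); mark gray on enter, black on exit:
b gray
  e gray
    d gray
    d black
  e black
  f gray
  f black
  g gray
    a gray
      c gray
        c→d: d black — skip
        h gray
          h→b: b is gray → back edge
First back edge: h → b.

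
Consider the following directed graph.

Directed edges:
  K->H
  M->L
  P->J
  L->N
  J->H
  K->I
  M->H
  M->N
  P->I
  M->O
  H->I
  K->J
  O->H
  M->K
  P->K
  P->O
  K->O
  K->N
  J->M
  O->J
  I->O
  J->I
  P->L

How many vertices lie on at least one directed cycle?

A vertex is on a directed cycle iff it belongs to a strongly connected component of size ≥ 2 (or has a self-loop).
The vertices on cycles are {H, I, J, K, M, O} — 6 in total.

6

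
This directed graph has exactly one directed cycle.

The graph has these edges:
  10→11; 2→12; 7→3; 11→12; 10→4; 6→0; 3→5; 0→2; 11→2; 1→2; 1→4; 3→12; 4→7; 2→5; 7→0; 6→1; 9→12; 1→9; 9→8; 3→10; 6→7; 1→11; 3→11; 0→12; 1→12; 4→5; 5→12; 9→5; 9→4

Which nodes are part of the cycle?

3, 4, 7, 10

DFS with gray/black marking from 7:
7 gray
  0 gray
    2 gray
      5 gray
        12 gray
        12 black
      5 black
      2→12: 12 black — skip
    2 black
    0→12: 12 black — skip
  0 black
  3 gray
    10 gray
      11 gray
        11→2: 2 black — skip
        11→12: 12 black — skip
      11 black
      4 gray
        4→5: 5 black — skip
        4→7: 7 is gray → back edge
Back edge closes the cycle 7 → 3 → 10 → 4 → 7; its vertices are {3, 4, 7, 10}.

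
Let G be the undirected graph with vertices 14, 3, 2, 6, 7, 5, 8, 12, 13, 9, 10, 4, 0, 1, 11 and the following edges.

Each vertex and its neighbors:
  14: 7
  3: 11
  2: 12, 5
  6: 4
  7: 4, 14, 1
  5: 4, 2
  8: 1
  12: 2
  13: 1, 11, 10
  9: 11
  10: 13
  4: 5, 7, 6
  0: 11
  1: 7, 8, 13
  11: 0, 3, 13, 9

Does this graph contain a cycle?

DFS, tracking each vertex's parent; an edge to a visited non-parent vertex closes a cycle.
Start from 8:
visit 8 (parent –)
  visit 1 (parent 8)
    visit 7 (parent 1)
      visit 4 (parent 7)
        visit 5 (parent 4)
          5–4: parent, skip
          visit 2 (parent 5)
            visit 12 (parent 2)
              12–2: parent, skip
            2–5: parent, skip
        4–7: parent, skip
        visit 6 (parent 4)
          6–4: parent, skip
      visit 14 (parent 7)
        14–7: parent, skip
      7–1: parent, skip
    1–8: parent, skip
    visit 13 (parent 1)
      13–1: parent, skip
      visit 11 (parent 13)
        visit 0 (parent 11)
          0–11: parent, skip
        visit 3 (parent 11)
          3–11: parent, skip
        11–13: parent, skip
        visit 9 (parent 11)
          9–11: parent, skip
      visit 10 (parent 13)
        10–13: parent, skip
No non-parent visited neighbor found — the graph is a forest.

No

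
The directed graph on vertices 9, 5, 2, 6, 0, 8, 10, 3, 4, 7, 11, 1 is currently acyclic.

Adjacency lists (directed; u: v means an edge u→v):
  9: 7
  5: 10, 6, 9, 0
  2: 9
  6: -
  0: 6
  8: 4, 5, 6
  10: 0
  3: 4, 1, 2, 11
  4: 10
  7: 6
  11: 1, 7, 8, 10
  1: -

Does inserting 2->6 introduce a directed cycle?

No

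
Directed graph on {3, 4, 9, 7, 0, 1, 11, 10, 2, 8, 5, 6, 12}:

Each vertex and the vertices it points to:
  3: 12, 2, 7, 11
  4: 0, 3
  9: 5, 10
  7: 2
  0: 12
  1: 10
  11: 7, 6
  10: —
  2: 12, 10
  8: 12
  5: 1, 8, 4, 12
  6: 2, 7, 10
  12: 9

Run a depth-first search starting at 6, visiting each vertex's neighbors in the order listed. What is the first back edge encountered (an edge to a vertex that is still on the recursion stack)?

DFS from 6 (visiting each vertex's neighbors in the order listed); mark gray on enter, black on exit:
6 gray
  2 gray
    12 gray
      9 gray
        5 gray
          1 gray
            10 gray
            10 black
          1 black
          8 gray
            8→12: 12 is gray → back edge
First back edge: 8 → 12.

8->12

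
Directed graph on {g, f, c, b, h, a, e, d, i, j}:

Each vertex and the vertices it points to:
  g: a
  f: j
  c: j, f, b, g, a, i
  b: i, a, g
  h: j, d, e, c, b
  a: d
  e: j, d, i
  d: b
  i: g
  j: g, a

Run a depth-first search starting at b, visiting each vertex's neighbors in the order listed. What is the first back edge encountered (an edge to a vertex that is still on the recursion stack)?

d->b

DFS from b (visiting each vertex's neighbors in the order listed); mark gray on enter, black on exit:
b gray
  i gray
    g gray
      a gray
        d gray
          d→b: b is gray → back edge
First back edge: d → b.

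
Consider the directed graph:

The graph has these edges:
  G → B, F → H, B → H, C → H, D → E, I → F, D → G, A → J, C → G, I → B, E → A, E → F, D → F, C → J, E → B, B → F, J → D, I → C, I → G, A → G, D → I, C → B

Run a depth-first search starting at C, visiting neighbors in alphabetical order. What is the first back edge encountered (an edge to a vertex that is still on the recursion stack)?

DFS from C (visiting neighbors in alphabetical order); mark gray on enter, black on exit:
C gray
  B gray
    F gray
      H gray
      H black
    F black
    B→H: H black — skip
  B black
  G gray
    G→B: B black — skip
  G black
  C→H: H black — skip
  J gray
    D gray
      E gray
        A gray
          A→G: G black — skip
          A→J: J is gray → back edge
First back edge: A → J.

A→J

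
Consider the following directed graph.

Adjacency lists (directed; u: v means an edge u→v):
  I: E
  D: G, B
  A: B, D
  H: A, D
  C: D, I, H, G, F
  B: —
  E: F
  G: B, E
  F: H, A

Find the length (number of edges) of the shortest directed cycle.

5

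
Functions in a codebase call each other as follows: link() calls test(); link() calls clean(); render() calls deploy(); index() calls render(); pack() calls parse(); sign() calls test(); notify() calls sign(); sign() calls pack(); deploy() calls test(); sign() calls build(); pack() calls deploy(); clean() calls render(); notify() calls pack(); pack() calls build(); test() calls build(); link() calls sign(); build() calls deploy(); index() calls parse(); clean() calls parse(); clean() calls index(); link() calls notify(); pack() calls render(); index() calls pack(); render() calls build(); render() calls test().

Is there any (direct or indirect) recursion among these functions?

DFS with white/gray/black marking, starting from build:
build gray
  deploy gray
    test gray
      test→build: build is gray → back edge
Back edge found, so a cycle exists: build → deploy → test → build.

Yes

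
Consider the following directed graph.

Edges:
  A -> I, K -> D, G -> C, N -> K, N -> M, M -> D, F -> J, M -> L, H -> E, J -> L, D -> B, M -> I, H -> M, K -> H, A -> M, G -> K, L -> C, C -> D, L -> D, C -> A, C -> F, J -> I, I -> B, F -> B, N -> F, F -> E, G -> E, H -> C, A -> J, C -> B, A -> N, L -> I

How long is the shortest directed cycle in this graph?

4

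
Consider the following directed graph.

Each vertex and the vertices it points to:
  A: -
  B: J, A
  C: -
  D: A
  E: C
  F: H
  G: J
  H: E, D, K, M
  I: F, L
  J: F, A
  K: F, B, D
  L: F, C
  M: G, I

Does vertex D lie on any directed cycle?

D lies on a cycle iff there is a path from D back to itself.
Exploring from D, it never reaches itself; equivalently, its strongly connected component is a singleton.

No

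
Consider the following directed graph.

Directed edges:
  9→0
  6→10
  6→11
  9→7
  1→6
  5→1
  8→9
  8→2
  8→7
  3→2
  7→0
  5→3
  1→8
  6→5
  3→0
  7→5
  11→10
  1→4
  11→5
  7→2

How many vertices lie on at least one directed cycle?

7

A vertex is on a directed cycle iff it belongs to a strongly connected component of size ≥ 2 (or has a self-loop).
The vertices on cycles are {1, 5, 6, 7, 8, 9, 11} — 7 in total.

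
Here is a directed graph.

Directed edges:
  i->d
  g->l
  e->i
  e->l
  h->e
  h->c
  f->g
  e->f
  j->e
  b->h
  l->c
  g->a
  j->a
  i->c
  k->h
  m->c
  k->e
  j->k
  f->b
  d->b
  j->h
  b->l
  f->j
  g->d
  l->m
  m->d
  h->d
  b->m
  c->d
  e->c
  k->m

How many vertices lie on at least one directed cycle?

A vertex is on a directed cycle iff it belongs to a strongly connected component of size ≥ 2 (or has a self-loop).
The vertices on cycles are {b, c, d, e, f, g, h, i, j, k, l, m} — 12 in total.

12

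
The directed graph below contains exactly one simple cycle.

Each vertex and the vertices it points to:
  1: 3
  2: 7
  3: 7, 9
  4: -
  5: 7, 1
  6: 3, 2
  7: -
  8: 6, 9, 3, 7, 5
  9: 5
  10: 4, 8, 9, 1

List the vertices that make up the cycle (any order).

DFS with gray/black marking from 5:
5 gray
  7 gray
  7 black
  1 gray
    3 gray
      3→7: 7 black — skip
      9 gray
        9→5: 5 is gray → back edge
Back edge closes the cycle 5 → 1 → 3 → 9 → 5; its vertices are {1, 3, 5, 9}.

1, 3, 5, 9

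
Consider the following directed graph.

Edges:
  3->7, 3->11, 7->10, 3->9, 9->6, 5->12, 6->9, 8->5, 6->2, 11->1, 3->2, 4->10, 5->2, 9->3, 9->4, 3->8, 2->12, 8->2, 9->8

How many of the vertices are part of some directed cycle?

3

A vertex is on a directed cycle iff it belongs to a strongly connected component of size ≥ 2 (or has a self-loop).
The vertices on cycles are {3, 6, 9} — 3 in total.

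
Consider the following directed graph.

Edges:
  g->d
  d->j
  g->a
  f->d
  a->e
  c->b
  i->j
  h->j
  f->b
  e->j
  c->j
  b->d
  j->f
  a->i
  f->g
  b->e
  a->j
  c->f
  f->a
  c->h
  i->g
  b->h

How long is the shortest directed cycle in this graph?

3

For each vertex v, BFS finds the shortest path from v back to v.
The shortest such closed walk is f → d → j → f, length 3.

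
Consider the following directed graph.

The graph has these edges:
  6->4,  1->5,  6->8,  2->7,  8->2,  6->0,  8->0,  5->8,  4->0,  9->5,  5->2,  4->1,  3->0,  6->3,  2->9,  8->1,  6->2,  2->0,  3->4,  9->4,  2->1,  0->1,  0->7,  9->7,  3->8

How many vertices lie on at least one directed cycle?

A vertex is on a directed cycle iff it belongs to a strongly connected component of size ≥ 2 (or has a self-loop).
The vertices on cycles are {0, 1, 2, 4, 5, 8, 9} — 7 in total.

7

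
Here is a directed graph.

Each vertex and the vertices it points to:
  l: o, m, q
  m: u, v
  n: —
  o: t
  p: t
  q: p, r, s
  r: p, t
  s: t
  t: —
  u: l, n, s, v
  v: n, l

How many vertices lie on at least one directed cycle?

4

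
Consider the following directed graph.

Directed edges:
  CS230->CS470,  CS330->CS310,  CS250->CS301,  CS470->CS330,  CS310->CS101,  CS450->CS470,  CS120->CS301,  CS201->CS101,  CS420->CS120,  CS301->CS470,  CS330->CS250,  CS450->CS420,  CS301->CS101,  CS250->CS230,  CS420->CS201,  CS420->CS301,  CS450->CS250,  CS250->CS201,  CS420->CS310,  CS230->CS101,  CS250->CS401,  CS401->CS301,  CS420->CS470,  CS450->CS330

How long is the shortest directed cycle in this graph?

For each vertex v, BFS finds the shortest path from v back to v.
The shortest such closed walk is CS250 → CS230 → CS470 → CS330 → CS250, length 4.

4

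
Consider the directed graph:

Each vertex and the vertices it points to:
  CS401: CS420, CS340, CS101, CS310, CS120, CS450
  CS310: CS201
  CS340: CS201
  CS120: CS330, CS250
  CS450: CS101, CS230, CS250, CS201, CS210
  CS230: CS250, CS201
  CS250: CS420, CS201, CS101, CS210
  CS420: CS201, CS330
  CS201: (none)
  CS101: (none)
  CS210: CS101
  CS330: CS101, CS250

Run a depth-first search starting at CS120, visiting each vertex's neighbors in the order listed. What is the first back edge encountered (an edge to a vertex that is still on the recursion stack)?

DFS from CS120 (visiting each vertex's neighbors in the order listed); mark gray on enter, black on exit:
CS120 gray
  CS330 gray
    CS101 gray
    CS101 black
    CS250 gray
      CS420 gray
        CS201 gray
        CS201 black
        CS420→CS330: CS330 is gray → back edge
First back edge: CS420 → CS330.

CS420→CS330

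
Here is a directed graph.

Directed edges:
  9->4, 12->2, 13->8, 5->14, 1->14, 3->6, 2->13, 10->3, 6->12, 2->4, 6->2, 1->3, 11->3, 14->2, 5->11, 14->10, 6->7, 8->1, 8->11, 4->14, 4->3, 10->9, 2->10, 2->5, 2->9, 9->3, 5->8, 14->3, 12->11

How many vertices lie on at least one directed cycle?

A vertex is on a directed cycle iff it belongs to a strongly connected component of size ≥ 2 (or has a self-loop).
The vertices on cycles are {1, 2, 3, 4, 5, 6, 8, 9, 10, 11, 12, 13, 14} — 13 in total.

13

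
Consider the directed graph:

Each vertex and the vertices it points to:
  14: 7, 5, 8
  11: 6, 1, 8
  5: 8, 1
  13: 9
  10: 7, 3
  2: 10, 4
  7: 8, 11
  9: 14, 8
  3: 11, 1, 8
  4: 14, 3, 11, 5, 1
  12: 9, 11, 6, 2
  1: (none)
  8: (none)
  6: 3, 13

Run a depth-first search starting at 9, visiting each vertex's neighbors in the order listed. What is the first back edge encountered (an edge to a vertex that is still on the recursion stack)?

DFS from 9 (visiting each vertex's neighbors in the order listed); mark gray on enter, black on exit:
9 gray
  14 gray
    7 gray
      8 gray
      8 black
      11 gray
        6 gray
          3 gray
            3→11: 11 is gray → back edge
First back edge: 3 → 11.

3→11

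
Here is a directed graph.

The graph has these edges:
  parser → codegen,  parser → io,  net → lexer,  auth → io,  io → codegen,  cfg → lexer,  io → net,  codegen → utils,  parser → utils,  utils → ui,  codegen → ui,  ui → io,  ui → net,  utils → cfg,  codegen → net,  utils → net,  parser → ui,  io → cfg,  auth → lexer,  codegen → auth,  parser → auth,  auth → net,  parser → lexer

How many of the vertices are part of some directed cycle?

A vertex is on a directed cycle iff it belongs to a strongly connected component of size ≥ 2 (or has a self-loop).
The vertices on cycles are {io, ui, auth, utils, codegen} — 5 in total.

5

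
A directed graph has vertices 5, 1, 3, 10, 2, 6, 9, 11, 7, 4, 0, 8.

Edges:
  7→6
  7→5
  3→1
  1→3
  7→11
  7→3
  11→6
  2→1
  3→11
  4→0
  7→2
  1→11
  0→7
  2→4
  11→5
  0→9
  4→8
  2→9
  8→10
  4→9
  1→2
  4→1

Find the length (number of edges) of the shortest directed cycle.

2

For each vertex v, BFS finds the shortest path from v back to v.
The shortest such closed walk is 1 → 3 → 1, length 2.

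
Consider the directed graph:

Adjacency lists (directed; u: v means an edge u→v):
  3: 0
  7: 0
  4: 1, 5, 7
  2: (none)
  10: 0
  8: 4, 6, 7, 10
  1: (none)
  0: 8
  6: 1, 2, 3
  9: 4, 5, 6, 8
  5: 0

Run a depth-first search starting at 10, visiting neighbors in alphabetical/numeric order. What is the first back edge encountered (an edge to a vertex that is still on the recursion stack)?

5->0

DFS from 10 (visiting neighbors in alphabetical/numeric order); mark gray on enter, black on exit:
10 gray
  0 gray
    8 gray
      4 gray
        1 gray
        1 black
        5 gray
          5→0: 0 is gray → back edge
First back edge: 5 → 0.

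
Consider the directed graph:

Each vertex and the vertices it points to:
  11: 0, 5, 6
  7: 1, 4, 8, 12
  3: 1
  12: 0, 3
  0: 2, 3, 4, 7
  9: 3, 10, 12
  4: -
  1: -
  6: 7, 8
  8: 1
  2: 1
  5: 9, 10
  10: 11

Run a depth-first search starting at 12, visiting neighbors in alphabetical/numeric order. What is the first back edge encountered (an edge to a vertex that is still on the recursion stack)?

DFS from 12 (visiting neighbors in alphabetical/numeric order); mark gray on enter, black on exit:
12 gray
  0 gray
    2 gray
      1 gray
      1 black
    2 black
    3 gray
      3→1: 1 black — skip
    3 black
    4 gray
    4 black
    7 gray
      7→1: 1 black — skip
      7→4: 4 black — skip
      8 gray
        8→1: 1 black — skip
      8 black
      7→12: 12 is gray → back edge
First back edge: 7 → 12.

7→12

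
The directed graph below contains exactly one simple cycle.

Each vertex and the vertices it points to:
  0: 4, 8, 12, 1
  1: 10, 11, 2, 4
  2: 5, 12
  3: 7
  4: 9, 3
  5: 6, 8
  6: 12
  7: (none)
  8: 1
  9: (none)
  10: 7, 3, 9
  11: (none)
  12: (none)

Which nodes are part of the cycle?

1, 2, 5, 8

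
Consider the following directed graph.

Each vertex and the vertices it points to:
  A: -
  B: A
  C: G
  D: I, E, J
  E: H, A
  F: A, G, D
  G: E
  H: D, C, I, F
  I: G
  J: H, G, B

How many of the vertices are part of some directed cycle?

A vertex is on a directed cycle iff it belongs to a strongly connected component of size ≥ 2 (or has a self-loop).
The vertices on cycles are {C, D, E, F, G, H, I, J} — 8 in total.

8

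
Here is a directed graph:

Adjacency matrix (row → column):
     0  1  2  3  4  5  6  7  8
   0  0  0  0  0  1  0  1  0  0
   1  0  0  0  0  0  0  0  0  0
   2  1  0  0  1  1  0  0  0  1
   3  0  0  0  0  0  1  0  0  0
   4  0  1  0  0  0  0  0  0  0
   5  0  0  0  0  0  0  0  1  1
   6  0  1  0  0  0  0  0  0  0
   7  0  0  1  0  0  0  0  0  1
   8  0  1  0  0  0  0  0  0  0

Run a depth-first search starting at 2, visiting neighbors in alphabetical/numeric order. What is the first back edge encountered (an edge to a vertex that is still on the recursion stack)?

DFS from 2 (visiting neighbors in alphabetical/numeric order); mark gray on enter, black on exit:
2 gray
  0 gray
    4 gray
      1 gray
      1 black
    4 black
    6 gray
      6→1: 1 black — skip
    6 black
  0 black
  3 gray
    5 gray
      7 gray
        7→2: 2 is gray → back edge
First back edge: 7 → 2.

7→2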